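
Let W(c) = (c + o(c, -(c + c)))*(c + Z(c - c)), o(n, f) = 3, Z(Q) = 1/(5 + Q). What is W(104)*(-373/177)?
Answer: -20793631/885 ≈ -23496.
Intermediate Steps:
W(c) = (3 + c)*(⅕ + c) (W(c) = (c + 3)*(c + 1/(5 + (c - c))) = (3 + c)*(c + 1/(5 + 0)) = (3 + c)*(c + 1/5) = (3 + c)*(c + ⅕) = (3 + c)*(⅕ + c))
W(104)*(-373/177) = (⅗ + 104² + (16/5)*104)*(-373/177) = (⅗ + 10816 + 1664/5)*(-373*1/177) = (55747/5)*(-373/177) = -20793631/885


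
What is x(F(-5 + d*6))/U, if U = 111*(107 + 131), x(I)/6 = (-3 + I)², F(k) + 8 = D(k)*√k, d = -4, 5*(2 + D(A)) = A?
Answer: -41084/110075 + 858*I*√29/22015 ≈ -0.37324 + 0.20988*I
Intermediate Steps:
D(A) = -2 + A/5
F(k) = -8 + √k*(-2 + k/5) (F(k) = -8 + (-2 + k/5)*√k = -8 + √k*(-2 + k/5))
x(I) = 6*(-3 + I)²
U = 26418 (U = 111*238 = 26418)
x(F(-5 + d*6))/U = (6*(-3 + (-8 + √(-5 - 4*6)*(-10 + (-5 - 4*6))/5))²)/26418 = (6*(-3 + (-8 + √(-5 - 24)*(-10 + (-5 - 24))/5))²)*(1/26418) = (6*(-3 + (-8 + √(-29)*(-10 - 29)/5))²)*(1/26418) = (6*(-3 + (-8 + (⅕)*(I*√29)*(-39)))²)*(1/26418) = (6*(-3 + (-8 - 39*I*√29/5))²)*(1/26418) = (6*(-11 - 39*I*√29/5)²)*(1/26418) = (-11 - 39*I*√29/5)²/4403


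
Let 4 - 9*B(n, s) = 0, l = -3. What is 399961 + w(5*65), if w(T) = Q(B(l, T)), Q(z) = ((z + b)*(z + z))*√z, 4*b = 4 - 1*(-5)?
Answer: 97190911/243 ≈ 3.9996e+5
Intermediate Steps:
b = 9/4 (b = (4 - 1*(-5))/4 = (4 + 5)/4 = (¼)*9 = 9/4 ≈ 2.2500)
B(n, s) = 4/9 (B(n, s) = 4/9 - ⅑*0 = 4/9 + 0 = 4/9)
Q(z) = 2*z^(3/2)*(9/4 + z) (Q(z) = ((z + 9/4)*(z + z))*√z = ((9/4 + z)*(2*z))*√z = (2*z*(9/4 + z))*√z = 2*z^(3/2)*(9/4 + z))
w(T) = 388/243 (w(T) = (4/9)^(3/2)*(9 + 4*(4/9))/2 = (½)*(8/27)*(9 + 16/9) = (½)*(8/27)*(97/9) = 388/243)
399961 + w(5*65) = 399961 + 388/243 = 97190911/243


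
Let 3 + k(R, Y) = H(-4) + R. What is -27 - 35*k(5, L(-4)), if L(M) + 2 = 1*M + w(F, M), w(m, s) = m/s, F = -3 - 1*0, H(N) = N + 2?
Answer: -27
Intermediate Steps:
H(N) = 2 + N
F = -3 (F = -3 + 0 = -3)
L(M) = -2 + M - 3/M (L(M) = -2 + (1*M - 3/M) = -2 + (M - 3/M) = -2 + M - 3/M)
k(R, Y) = -5 + R (k(R, Y) = -3 + ((2 - 4) + R) = -3 + (-2 + R) = -5 + R)
-27 - 35*k(5, L(-4)) = -27 - 35*(-5 + 5) = -27 - 35*0 = -27 + 0 = -27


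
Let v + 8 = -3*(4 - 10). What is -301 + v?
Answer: -291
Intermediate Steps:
v = 10 (v = -8 - 3*(4 - 10) = -8 - 3*(-6) = -8 + 18 = 10)
-301 + v = -301 + 10 = -291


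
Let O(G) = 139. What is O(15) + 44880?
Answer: 45019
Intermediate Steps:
O(15) + 44880 = 139 + 44880 = 45019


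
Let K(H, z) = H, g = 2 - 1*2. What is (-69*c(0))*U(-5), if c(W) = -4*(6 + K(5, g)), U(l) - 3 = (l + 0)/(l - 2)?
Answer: 78936/7 ≈ 11277.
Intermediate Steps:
g = 0 (g = 2 - 2 = 0)
U(l) = 3 + l/(-2 + l) (U(l) = 3 + (l + 0)/(l - 2) = 3 + l/(-2 + l))
c(W) = -44 (c(W) = -4*(6 + 5) = -4*11 = -44)
(-69*c(0))*U(-5) = (-69*(-44))*(2*(-3 + 2*(-5))/(-2 - 5)) = 3036*(2*(-3 - 10)/(-7)) = 3036*(2*(-⅐)*(-13)) = 3036*(26/7) = 78936/7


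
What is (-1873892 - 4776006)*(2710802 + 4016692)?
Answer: -44737148895612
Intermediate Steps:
(-1873892 - 4776006)*(2710802 + 4016692) = -6649898*6727494 = -44737148895612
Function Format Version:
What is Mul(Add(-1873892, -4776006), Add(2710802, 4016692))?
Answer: -44737148895612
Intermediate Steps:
Mul(Add(-1873892, -4776006), Add(2710802, 4016692)) = Mul(-6649898, 6727494) = -44737148895612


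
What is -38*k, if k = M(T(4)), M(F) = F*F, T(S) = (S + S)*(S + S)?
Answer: -155648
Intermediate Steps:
T(S) = 4*S**2 (T(S) = (2*S)*(2*S) = 4*S**2)
M(F) = F**2
k = 4096 (k = (4*4**2)**2 = (4*16)**2 = 64**2 = 4096)
-38*k = -38*4096 = -155648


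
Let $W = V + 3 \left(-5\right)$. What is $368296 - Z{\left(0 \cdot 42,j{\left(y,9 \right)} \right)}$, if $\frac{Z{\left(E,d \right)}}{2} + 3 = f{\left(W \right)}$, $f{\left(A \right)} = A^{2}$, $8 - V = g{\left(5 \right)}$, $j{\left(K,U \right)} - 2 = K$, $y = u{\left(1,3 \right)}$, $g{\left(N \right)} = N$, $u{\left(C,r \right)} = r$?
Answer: $368014$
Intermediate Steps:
$y = 3$
$j{\left(K,U \right)} = 2 + K$
$V = 3$ ($V = 8 - 5 = 3$)
$W = -12$ ($W = 3 + 3 \left(-5\right) = 3 - 15 = -12$)
$Z{\left(E,d \right)} = 282$ ($Z{\left(E,d \right)} = -6 + 2 \left(-12\right)^{2} = -6 + 2 \cdot 144 = -6 + 288 = 282$)
$368296 - Z{\left(0 \cdot 42,j{\left(y,9 \right)} \right)} = 368296 - 282 = 368014$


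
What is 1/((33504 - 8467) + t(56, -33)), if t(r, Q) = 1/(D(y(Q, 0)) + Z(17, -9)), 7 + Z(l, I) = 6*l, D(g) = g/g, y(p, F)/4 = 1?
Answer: 96/2403553 ≈ 3.9941e-5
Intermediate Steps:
y(p, F) = 4 (y(p, F) = 4*1 = 4)
D(g) = 1
Z(l, I) = -7 + 6*l
t(r, Q) = 1/96 (t(r, Q) = 1/(1 + (-7 + 6*17)) = 1/(1 + (-7 + 102)) = 1/(1 + 95) = 1/96)
1/((33504 - 8467) + t(56, -33)) = 1/((33504 - 8467) + 1/96) = 1/(25037 + 1/96) = 1/(2403553/96) = 96/2403553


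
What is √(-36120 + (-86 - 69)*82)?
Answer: I*√48830 ≈ 220.98*I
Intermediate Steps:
√(-36120 + (-86 - 69)*82) = √(-36120 - 155*82) = √(-36120 - 12710) = √(-48830) = I*√48830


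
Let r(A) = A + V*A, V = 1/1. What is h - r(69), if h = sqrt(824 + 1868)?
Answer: -138 + 2*sqrt(673) ≈ -86.115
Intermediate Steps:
V = 1
h = 2*sqrt(673) (h = sqrt(2692) = 2*sqrt(673) ≈ 51.884)
r(A) = 2*A (r(A) = A + 1*A = A + A = 2*A)
h - r(69) = 2*sqrt(673) - 2*69 = 2*sqrt(673) - 1*138 = 2*sqrt(673) - 138 = -138 + 2*sqrt(673)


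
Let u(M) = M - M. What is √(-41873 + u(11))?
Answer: I*√41873 ≈ 204.63*I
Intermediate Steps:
u(M) = 0
√(-41873 + u(11)) = √(-41873 + 0) = √(-41873) = I*√41873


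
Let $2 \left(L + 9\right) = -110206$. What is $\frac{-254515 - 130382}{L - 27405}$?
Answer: $\frac{384897}{82517} \approx 4.6645$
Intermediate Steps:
$L = -55112$ ($L = -9 + \frac{1}{2} \left(-110206\right) = -9 - 55103 = -55112$)
$\frac{-254515 - 130382}{L - 27405} = \frac{-254515 - 130382}{-55112 - 27405} = - \frac{384897}{-82517} = \left(-384897\right) \left(- \frac{1}{82517}\right) = \frac{384897}{82517}$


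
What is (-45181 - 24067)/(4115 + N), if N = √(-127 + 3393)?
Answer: -284955520/16929959 + 69248*√3266/16929959 ≈ -16.598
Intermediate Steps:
N = √3266 ≈ 57.149
(-45181 - 24067)/(4115 + N) = (-45181 - 24067)/(4115 + √3266) = -69248/(4115 + √3266)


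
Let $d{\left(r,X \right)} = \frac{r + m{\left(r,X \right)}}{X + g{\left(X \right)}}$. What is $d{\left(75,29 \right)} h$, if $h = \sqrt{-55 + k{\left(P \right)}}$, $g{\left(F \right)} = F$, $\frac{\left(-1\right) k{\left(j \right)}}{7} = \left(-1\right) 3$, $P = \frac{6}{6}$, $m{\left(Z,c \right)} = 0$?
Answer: $\frac{75 i \sqrt{34}}{58} \approx 7.54 i$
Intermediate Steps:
$P = 1$ ($P = 6 \cdot \frac{1}{6} = 1$)
$k{\left(j \right)} = 21$ ($k{\left(j \right)} = - 7 \left(\left(-1\right) 3\right) = \left(-7\right) \left(-3\right) = 21$)
$d{\left(r,X \right)} = \frac{r}{2 X}$ ($d{\left(r,X \right)} = \frac{r + 0}{X + X} = \frac{r}{2 X}$)
$h = i \sqrt{34}$ ($h = \sqrt{-55 + 21} = \sqrt{-34} = i \sqrt{34} \approx 5.8309 i$)
$d{\left(75,29 \right)} h = \frac{1}{2} \cdot 75 \cdot \frac{1}{29} i \sqrt{34} = \frac{75 i \sqrt{34}}{58}$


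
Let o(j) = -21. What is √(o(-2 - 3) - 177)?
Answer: 3*I*√22 ≈ 14.071*I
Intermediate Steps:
√(o(-2 - 3) - 177) = √(-21 - 177) = √(-198) = 3*I*√22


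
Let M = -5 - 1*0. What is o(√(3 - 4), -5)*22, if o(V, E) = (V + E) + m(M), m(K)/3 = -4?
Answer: -374 + 22*I ≈ -374.0 + 22.0*I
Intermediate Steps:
M = -5 (M = -5 + 0 = -5)
m(K) = -12 (m(K) = 3*(-4) = -12)
o(V, E) = -12 + E + V (o(V, E) = (V + E) - 12 = (E + V) - 12 = -12 + E + V)
o(√(3 - 4), -5)*22 = (-12 - 5 + √(3 - 4))*22 = (-12 - 5 + √(-1))*22 = (-12 - 5 + I)*22 = (-17 + I)*22 = -374 + 22*I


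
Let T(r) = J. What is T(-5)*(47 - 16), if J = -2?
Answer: -62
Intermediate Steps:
T(r) = -2
T(-5)*(47 - 16) = -2*(47 - 16) = -2*31 = -62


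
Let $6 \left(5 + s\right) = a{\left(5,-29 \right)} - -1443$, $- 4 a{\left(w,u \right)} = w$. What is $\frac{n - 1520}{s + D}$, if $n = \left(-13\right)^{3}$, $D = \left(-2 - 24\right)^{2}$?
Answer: $- \frac{89208}{21871} \approx -4.0788$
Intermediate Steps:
$a{\left(w,u \right)} = - \frac{w}{4}$
$D = 676$ ($D = \left(-26\right)^{2} = 676$)
$n = -2197$
$s = \frac{5647}{24}$ ($s = -5 + \frac{\left(- \frac{1}{4}\right) 5 - -1443}{6} = -5 + \frac{- \frac{5}{4} + 1443}{6} = -5 + \frac{1}{6} \cdot \frac{5767}{4} = -5 + \frac{5767}{24} = \frac{5647}{24} \approx 235.29$)
$\frac{n - 1520}{s + D} = \frac{-2197 - 1520}{\frac{5647}{24} + 676} = - \frac{3717}{\frac{21871}{24}} = \left(-3717\right) \frac{24}{21871} = - \frac{89208}{21871}$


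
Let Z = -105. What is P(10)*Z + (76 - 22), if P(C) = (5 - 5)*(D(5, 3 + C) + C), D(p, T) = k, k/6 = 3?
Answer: 54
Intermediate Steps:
k = 18 (k = 6*3 = 18)
D(p, T) = 18
P(C) = 0 (P(C) = (5 - 5)*(18 + C) = 0*(18 + C) = 0)
P(10)*Z + (76 - 22) = 0*(-105) + (76 - 22) = 0 + 54 = 54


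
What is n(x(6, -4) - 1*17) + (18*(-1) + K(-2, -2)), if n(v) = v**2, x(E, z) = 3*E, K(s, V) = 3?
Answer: -14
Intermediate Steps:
n(x(6, -4) - 1*17) + (18*(-1) + K(-2, -2)) = (3*6 - 1*17)**2 + (18*(-1) + 3) = (18 - 17)**2 + (-18 + 3) = 1**2 - 15 = 1 - 15 = -14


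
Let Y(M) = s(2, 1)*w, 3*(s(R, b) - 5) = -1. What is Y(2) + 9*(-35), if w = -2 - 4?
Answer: -343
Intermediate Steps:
w = -6
s(R, b) = 14/3 (s(R, b) = 5 + (⅓)*(-1) = 5 - ⅓ = 14/3)
Y(M) = -28 (Y(M) = (14/3)*(-6) = -28)
Y(2) + 9*(-35) = -28 + 9*(-35) = -28 - 315 = -343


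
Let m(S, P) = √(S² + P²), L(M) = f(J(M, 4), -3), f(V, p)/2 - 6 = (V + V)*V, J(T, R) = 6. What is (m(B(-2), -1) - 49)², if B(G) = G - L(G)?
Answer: (49 - √24965)² ≈ 11882.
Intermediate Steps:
f(V, p) = 12 + 4*V² (f(V, p) = 12 + 2*((V + V)*V) = 12 + 2*((2*V)*V) = 12 + 2*(2*V²) = 12 + 4*V²)
L(M) = 156 (L(M) = 12 + 4*6² = 12 + 4*36 = 12 + 144 = 156)
B(G) = -156 + G (B(G) = G - 1*156 = G - 156 = -156 + G)
m(S, P) = √(P² + S²)
(m(B(-2), -1) - 49)² = (√((-1)² + (-156 - 2)²) - 49)² = (√(1 + (-158)²) - 49)² = (√(1 + 24964) - 49)² = (√24965 - 49)² = (-49 + √24965)²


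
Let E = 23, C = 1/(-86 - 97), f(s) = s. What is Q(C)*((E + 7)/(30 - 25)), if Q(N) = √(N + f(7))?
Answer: 32*√915/61 ≈ 15.868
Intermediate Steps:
C = -1/183 (C = 1/(-183) = -1/183 ≈ -0.0054645)
Q(N) = √(7 + N) (Q(N) = √(N + 7) = √(7 + N))
Q(C)*((E + 7)/(30 - 25)) = √(7 - 1/183)*((23 + 7)/(30 - 25)) = √(1280/183)*(30/5) = (16*√915/183)*(30*(⅕)) = (16*√915/183)*6 = 32*√915/61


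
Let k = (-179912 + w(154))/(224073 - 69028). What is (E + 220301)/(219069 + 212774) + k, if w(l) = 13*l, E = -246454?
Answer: -16176816003/13391019587 ≈ -1.2080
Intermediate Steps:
k = -35582/31009 (k = (-179912 + 13*154)/(224073 - 69028) = (-179912 + 2002)/155045 = -177910*1/155045 = -35582/31009 ≈ -1.1475)
(E + 220301)/(219069 + 212774) + k = (-246454 + 220301)/(219069 + 212774) - 35582/31009 = -26153/431843 - 35582/31009 = -16176816003/13391019587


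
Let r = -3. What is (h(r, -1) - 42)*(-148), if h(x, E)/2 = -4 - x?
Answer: 6512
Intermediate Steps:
h(x, E) = -8 - 2*x (h(x, E) = 2*(-4 - x) = -8 - 2*x)
(h(r, -1) - 42)*(-148) = ((-8 - 2*(-3)) - 42)*(-148) = ((-8 + 6) - 42)*(-148) = (-2 - 42)*(-148) = -44*(-148) = 6512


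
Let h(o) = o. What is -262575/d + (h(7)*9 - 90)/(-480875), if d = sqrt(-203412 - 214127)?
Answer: 27/480875 + 262575*I*sqrt(417539)/417539 ≈ 5.6148e-5 + 406.35*I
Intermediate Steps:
d = I*sqrt(417539) (d = sqrt(-417539) = I*sqrt(417539) ≈ 646.17*I)
-262575/d + (h(7)*9 - 90)/(-480875) = -262575*(-I*sqrt(417539)/417539) + (7*9 - 90)/(-480875) = -(-262575)*I*sqrt(417539)/417539 + (63 - 90)*(-1/480875) = 262575*I*sqrt(417539)/417539 - 27*(-1/480875) = 262575*I*sqrt(417539)/417539 + 27/480875 = 27/480875 + 262575*I*sqrt(417539)/417539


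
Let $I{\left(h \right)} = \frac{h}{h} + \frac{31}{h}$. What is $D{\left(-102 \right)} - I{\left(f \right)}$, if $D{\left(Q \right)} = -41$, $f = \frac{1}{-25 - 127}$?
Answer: $4670$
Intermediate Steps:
$f = - \frac{1}{152}$ ($f = \frac{1}{-152} = - \frac{1}{152} \approx -0.0065789$)
$I{\left(h \right)} = 1 + \frac{31}{h}$
$D{\left(-102 \right)} - I{\left(f \right)} = -41 - \frac{31 - \frac{1}{152}}{- \frac{1}{152}} = -41 - \left(-152\right) \frac{4711}{152} = -41 - -4711 = -41 + 4711 = 4670$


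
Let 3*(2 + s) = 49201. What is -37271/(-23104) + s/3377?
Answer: 1514193781/234066624 ≈ 6.4691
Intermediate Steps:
s = 49195/3 (s = -2 + (⅓)*49201 = -2 + 49201/3 = 49195/3 ≈ 16398.)
-37271/(-23104) + s/3377 = -37271/(-23104) + (49195/3)/3377 = -37271*(-1/23104) + (49195/3)*(1/3377) = 37271/23104 + 49195/10131 = 1514193781/234066624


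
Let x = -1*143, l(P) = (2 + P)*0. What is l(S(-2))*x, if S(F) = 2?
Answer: 0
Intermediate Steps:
l(P) = 0
x = -143
l(S(-2))*x = 0*(-143) = 0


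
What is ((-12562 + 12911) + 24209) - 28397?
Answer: -3839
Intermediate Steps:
((-12562 + 12911) + 24209) - 28397 = (349 + 24209) - 28397 = 24558 - 28397 = -3839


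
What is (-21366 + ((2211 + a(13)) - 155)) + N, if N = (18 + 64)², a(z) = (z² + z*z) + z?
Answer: -12235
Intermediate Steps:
a(z) = z + 2*z² (a(z) = (z² + z²) + z = 2*z² + z = z + 2*z²)
N = 6724 (N = 82² = 6724)
(-21366 + ((2211 + a(13)) - 155)) + N = (-21366 + ((2211 + 13*(1 + 2*13)) - 155)) + 6724 = (-21366 + ((2211 + 13*(1 + 26)) - 155)) + 6724 = (-21366 + ((2211 + 13*27) - 155)) + 6724 = (-21366 + ((2211 + 351) - 155)) + 6724 = (-21366 + (2562 - 155)) + 6724 = (-21366 + 2407) + 6724 = -18959 + 6724 = -12235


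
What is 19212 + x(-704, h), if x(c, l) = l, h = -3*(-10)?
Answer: 19242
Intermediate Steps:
h = 30
19212 + x(-704, h) = 19212 + 30 = 19242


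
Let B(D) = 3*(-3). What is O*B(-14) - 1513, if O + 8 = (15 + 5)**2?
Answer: -5041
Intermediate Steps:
B(D) = -9
O = 392 (O = -8 + (15 + 5)**2 = -8 + 20**2 = -8 + 400 = 392)
O*B(-14) - 1513 = 392*(-9) - 1513 = -3528 - 1513 = -5041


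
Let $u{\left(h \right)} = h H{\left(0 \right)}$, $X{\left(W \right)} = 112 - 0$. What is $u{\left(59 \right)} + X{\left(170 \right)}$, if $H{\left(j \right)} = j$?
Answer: $112$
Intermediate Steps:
$X{\left(W \right)} = 112$ ($X{\left(W \right)} = 112 + 0 = 112$)
$u{\left(h \right)} = 0$ ($u{\left(h \right)} = h 0 = 0$)
$u{\left(59 \right)} + X{\left(170 \right)} = 0 + 112 = 112$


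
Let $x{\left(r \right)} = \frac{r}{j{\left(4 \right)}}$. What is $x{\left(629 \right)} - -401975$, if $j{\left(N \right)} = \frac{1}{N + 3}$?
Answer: $406378$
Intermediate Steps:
$j{\left(N \right)} = \frac{1}{3 + N}$
$x{\left(r \right)} = 7 r$ ($x{\left(r \right)} = \frac{r}{\frac{1}{3 + 4}} = \frac{r}{\frac{1}{7}} = r \frac{1}{\frac{1}{7}} = r 7 = 7 r$)
$x{\left(629 \right)} - -401975 = 7 \cdot 629 - -401975 = 4403 + 401975 = 406378$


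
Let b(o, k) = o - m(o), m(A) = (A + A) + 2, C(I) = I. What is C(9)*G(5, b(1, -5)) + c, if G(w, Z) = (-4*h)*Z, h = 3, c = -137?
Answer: 187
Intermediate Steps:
m(A) = 2 + 2*A (m(A) = 2*A + 2 = 2 + 2*A)
b(o, k) = -2 - o (b(o, k) = o - (2 + 2*o) = o + (-2 - 2*o) = -2 - o)
G(w, Z) = -12*Z (G(w, Z) = (-4*3)*Z = -12*Z)
C(9)*G(5, b(1, -5)) + c = 9*(-12*(-2 - 1*1)) - 137 = 9*(-12*(-2 - 1)) - 137 = 9*(-12*(-3)) - 137 = 9*36 - 137 = 324 - 137 = 187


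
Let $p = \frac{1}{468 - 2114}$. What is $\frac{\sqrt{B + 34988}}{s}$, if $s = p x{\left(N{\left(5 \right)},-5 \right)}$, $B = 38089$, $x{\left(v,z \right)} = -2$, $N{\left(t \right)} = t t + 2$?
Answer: $823 \sqrt{73077} \approx 2.2248 \cdot 10^{5}$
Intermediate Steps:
$N{\left(t \right)} = 2 + t^{2}$ ($N{\left(t \right)} = t^{2} + 2 = 2 + t^{2}$)
$p = - \frac{1}{1646}$ ($p = \frac{1}{468 - 2114} = \frac{1}{-1646} = - \frac{1}{1646} \approx -0.00060753$)
$s = \frac{1}{823}$ ($s = \left(- \frac{1}{1646}\right) \left(-2\right) = \frac{1}{823} \approx 0.0012151$)
$\frac{\sqrt{B + 34988}}{s} = \sqrt{38089 + 34988} \frac{1}{\frac{1}{823}} = \sqrt{73077} \cdot 823 = 823 \sqrt{73077}$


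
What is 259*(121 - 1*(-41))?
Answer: 41958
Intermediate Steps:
259*(121 - 1*(-41)) = 259*(121 + 41) = 259*162 = 41958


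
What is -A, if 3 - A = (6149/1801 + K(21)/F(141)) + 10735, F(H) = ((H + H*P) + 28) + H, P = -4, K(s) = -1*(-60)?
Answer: 2455425057/228727 ≈ 10735.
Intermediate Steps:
K(s) = 60
F(H) = 28 - 2*H (F(H) = ((H + H*(-4)) + 28) + H = ((H - 4*H) + 28) + H = (-3*H + 28) + H = (28 - 3*H) + H = 28 - 2*H)
A = -2455425057/228727 (A = 3 - ((6149/1801 + 60/(28 - 2*141)) + 10735) = 3 - ((6149*(1/1801) + 60/(28 - 282)) + 10735) = 3 - ((6149/1801 + 60/(-254)) + 10735) = 3 - ((6149/1801 + 60*(-1/254)) + 10735) = 3 - ((6149/1801 - 30/127) + 10735) = 3 - (726893/228727 + 10735) = 3 - 1*2456111238/228727 = 3 - 2456111238/228727 = -2455425057/228727 ≈ -10735.)
-A = -1*(-2455425057/228727) = 2455425057/228727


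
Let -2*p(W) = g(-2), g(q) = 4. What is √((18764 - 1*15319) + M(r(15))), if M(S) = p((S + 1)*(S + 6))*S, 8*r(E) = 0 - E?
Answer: √13795/2 ≈ 58.726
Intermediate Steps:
p(W) = -2 (p(W) = -½*4 = -2)
r(E) = -E/8 (r(E) = (0 - E)/8 = (-E)/8 = -E/8)
M(S) = -2*S
√((18764 - 1*15319) + M(r(15))) = √((18764 - 1*15319) - (-1)*15/4) = √((18764 - 15319) - 2*(-15/8)) = √(3445 + 15/4) = √(13795/4) = √13795/2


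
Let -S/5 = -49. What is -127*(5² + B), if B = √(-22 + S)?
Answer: -3175 - 127*√223 ≈ -5071.5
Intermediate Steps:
S = 245 (S = -5*(-49) = 245)
B = √223 (B = √(-22 + 245) = √223 ≈ 14.933)
-127*(5² + B) = -127*(5² + √223) = -127*(25 + √223) = -3175 - 127*√223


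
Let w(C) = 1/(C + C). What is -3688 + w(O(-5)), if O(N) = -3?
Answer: -22129/6 ≈ -3688.2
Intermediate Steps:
w(C) = 1/(2*C)
-3688 + w(O(-5)) = -3688 + (½)/(-3) = -3688 + (½)*(-⅓) = -3688 - ⅙ = -22129/6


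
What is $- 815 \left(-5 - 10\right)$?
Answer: $12225$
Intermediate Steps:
$- 815 \left(-5 - 10\right) = \left(-815\right) \left(-15\right) = 12225$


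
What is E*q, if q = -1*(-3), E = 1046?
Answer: 3138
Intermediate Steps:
q = 3
E*q = 1046*3 = 3138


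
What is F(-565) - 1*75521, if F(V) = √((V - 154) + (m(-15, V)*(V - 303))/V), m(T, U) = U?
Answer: -75521 + 23*I*√3 ≈ -75521.0 + 39.837*I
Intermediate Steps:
F(V) = √(-457 + 2*V) (F(V) = √((V - 154) + (V*(V - 303))/V) = √((-154 + V) + (V*(-303 + V))/V) = √((-154 + V) + (-303 + V)) = √(-457 + 2*V))
F(-565) - 1*75521 = √(-457 + 2*(-565)) - 1*75521 = √(-457 - 1130) - 75521 = √(-1587) - 75521 = 23*I*√3 - 75521 = -75521 + 23*I*√3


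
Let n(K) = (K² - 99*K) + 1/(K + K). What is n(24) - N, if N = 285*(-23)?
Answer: 228241/48 ≈ 4755.0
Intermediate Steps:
n(K) = K² + 1/(2*K) - 99*K (n(K) = (K² - 99*K) + 1/(2*K) = K² + 1/(2*K) - 99*K)
N = -6555
n(24) - N = (24² + (½)/24 - 99*24) - 1*(-6555) = (576 + (½)*(1/24) - 2376) + 6555 = (576 + 1/48 - 2376) + 6555 = -86399/48 + 6555 = 228241/48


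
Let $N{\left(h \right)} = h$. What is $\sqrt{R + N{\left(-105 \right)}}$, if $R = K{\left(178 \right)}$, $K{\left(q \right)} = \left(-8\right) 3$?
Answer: $i \sqrt{129} \approx 11.358 i$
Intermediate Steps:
$K{\left(q \right)} = -24$
$R = -24$
$\sqrt{R + N{\left(-105 \right)}} = \sqrt{-24 - 105} = \sqrt{-129} = i \sqrt{129}$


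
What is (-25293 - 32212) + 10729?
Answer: -46776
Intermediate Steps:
(-25293 - 32212) + 10729 = -57505 + 10729 = -46776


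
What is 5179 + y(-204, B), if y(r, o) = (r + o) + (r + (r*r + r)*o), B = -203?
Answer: -8402068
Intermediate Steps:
y(r, o) = o + 2*r + o*(r + r²) (y(r, o) = (o + r) + (r + (r² + r)*o) = (o + r) + (r + (r + r²)*o) = (o + r) + (r + o*(r + r²)) = o + 2*r + o*(r + r²))
5179 + y(-204, B) = 5179 + (-203 + 2*(-204) - 203*(-204) - 203*(-204)²) = 5179 + (-203 - 408 + 41412 - 203*41616) = 5179 + (-203 - 408 + 41412 - 8448048) = 5179 - 8407247 = -8402068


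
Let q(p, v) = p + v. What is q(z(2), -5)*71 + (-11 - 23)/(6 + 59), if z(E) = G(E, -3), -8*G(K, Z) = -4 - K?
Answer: -78591/260 ≈ -302.27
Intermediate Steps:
G(K, Z) = ½ + K/8 (G(K, Z) = -(-4 - K)/8 = ½ + K/8)
z(E) = ½ + E/8
q(z(2), -5)*71 + (-11 - 23)/(6 + 59) = ((½ + (⅛)*2) - 5)*71 + (-11 - 23)/(6 + 59) = ((½ + ¼) - 5)*71 - 34/65 = (¾ - 5)*71 - 34*1/65 = -17/4*71 - 34/65 = -1207/4 - 34/65 = -78591/260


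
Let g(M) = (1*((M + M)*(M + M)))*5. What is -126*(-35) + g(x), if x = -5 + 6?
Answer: 4430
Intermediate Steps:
x = 1
g(M) = 20*M² (g(M) = (1*((2*M)*(2*M)))*5 = (1*(4*M²))*5 = (4*M²)*5 = 20*M²)
-126*(-35) + g(x) = -126*(-35) + 20*1² = 4410 + 20*1 = 4410 + 20 = 4430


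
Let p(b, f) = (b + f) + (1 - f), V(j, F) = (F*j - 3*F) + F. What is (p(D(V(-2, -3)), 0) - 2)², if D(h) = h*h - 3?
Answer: 19600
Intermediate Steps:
V(j, F) = -2*F + F*j (V(j, F) = (-3*F + F*j) + F = -2*F + F*j)
D(h) = -3 + h² (D(h) = h² - 3 = -3 + h²)
p(b, f) = 1 + b
(p(D(V(-2, -3)), 0) - 2)² = ((1 + (-3 + (-3*(-2 - 2))²)) - 2)² = ((1 + (-3 + (-3*(-4))²)) - 2)² = ((1 + (-3 + 12²)) - 2)² = ((1 + (-3 + 144)) - 2)² = ((1 + 141) - 2)² = (142 - 2)² = 140² = 19600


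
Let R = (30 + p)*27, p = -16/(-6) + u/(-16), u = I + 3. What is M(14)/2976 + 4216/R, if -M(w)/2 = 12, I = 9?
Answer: 2087689/427428 ≈ 4.8843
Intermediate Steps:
M(w) = -24 (M(w) = -2*12 = -24)
u = 12 (u = 9 + 3 = 12)
p = 23/12 (p = -16/(-6) + 12/(-16) = -16*(-⅙) + 12*(-1/16) = 8/3 - ¾ = 23/12 ≈ 1.9167)
R = 3447/4 (R = (30 + 23/12)*27 = (383/12)*27 = 3447/4 ≈ 861.75)
M(14)/2976 + 4216/R = -24/2976 + 4216/(3447/4) = -24*1/2976 + 4216*(4/3447) = -1/124 + 16864/3447 = 2087689/427428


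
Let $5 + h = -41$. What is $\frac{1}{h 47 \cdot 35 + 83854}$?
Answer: $\frac{1}{8184} \approx 0.00012219$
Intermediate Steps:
$h = -46$ ($h = -5 - 41 = -46$)
$\frac{1}{h 47 \cdot 35 + 83854} = \frac{1}{\left(-46\right) 47 \cdot 35 + 83854} = \frac{1}{\left(-2162\right) 35 + 83854} = \frac{1}{-75670 + 83854} = \frac{1}{8184}$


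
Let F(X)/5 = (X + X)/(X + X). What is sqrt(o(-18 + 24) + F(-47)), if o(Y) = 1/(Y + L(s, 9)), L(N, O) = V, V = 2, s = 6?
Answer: sqrt(82)/4 ≈ 2.2638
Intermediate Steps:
F(X) = 5 (F(X) = 5*((X + X)/(X + X)) = 5*((2*X)/((2*X))) = 5*((2*X)*(1/(2*X))) = 5*1 = 5)
L(N, O) = 2
o(Y) = 1/(2 + Y) (o(Y) = 1/(Y + 2) = 1/(2 + Y))
sqrt(o(-18 + 24) + F(-47)) = sqrt(1/(2 + (-18 + 24)) + 5) = sqrt(1/(2 + 6) + 5) = sqrt(1/8 + 5) = sqrt(41/8) = sqrt(82)/4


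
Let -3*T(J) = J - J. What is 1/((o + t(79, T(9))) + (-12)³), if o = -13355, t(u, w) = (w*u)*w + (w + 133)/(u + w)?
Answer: -79/1191424 ≈ -6.6307e-5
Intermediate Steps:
T(J) = 0 (T(J) = -(J - J)/3 = -⅓*0 = 0)
t(u, w) = u*w² + (133 + w)/(u + w) (t(u, w) = (u*w)*w + (133 + w)/(u + w) = u*w² + (133 + w)/(u + w))
1/((o + t(79, T(9))) + (-12)³) = 1/((-13355 + (133 + 0 + 79*0³ + 79²*0²)/(79 + 0)) + (-12)³) = 1/((-13355 + (133 + 0 + 79*0 + 6241*0)/79) - 1728) = 1/((-13355 + (133 + 0 + 0 + 0)/79) - 1728) = 1/((-13355 + (1/79)*133) - 1728) = 1/((-13355 + 133/79) - 1728) = 1/(-1054912/79 - 1728) = 1/(-1191424/79) = -79/1191424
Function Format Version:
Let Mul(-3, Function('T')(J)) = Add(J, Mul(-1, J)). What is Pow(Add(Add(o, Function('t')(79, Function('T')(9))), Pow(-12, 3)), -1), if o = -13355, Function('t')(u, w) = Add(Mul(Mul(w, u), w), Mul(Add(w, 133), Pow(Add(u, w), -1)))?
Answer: Rational(-79, 1191424) ≈ -6.6307e-5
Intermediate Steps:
Function('T')(J) = 0 (Function('T')(J) = Mul(Rational(-1, 3), Add(J, Mul(-1, J))) = Mul(Rational(-1, 3), 0) = 0)
Function('t')(u, w) = Add(Mul(u, Pow(w, 2)), Mul(Pow(Add(u, w), -1), Add(133, w))) (Function('t')(u, w) = Add(Mul(Mul(u, w), w), Mul(Add(133, w), Pow(Add(u, w), -1))) = Add(Mul(u, Pow(w, 2)), Mul(Pow(Add(u, w), -1), Add(133, w))))
Pow(Add(Add(o, Function('t')(79, Function('T')(9))), Pow(-12, 3)), -1) = Pow(Add(Add(-13355, Mul(Pow(Add(79, 0), -1), Add(133, 0, Mul(79, Pow(0, 3)), Mul(Pow(79, 2), Pow(0, 2))))), Pow(-12, 3)), -1) = Pow(Add(Add(-13355, Mul(Pow(79, -1), Add(133, 0, Mul(79, 0), Mul(6241, 0)))), -1728), -1) = Pow(Add(Add(-13355, Mul(Rational(1, 79), Add(133, 0, 0, 0))), -1728), -1) = Pow(Add(Add(-13355, Mul(Rational(1, 79), 133)), -1728), -1) = Pow(Add(Add(-13355, Rational(133, 79)), -1728), -1) = Pow(Add(Rational(-1054912, 79), -1728), -1) = Pow(Rational(-1191424, 79), -1) = Rational(-79, 1191424)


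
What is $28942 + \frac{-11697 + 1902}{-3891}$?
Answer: $\frac{37541039}{1297} \approx 28945.0$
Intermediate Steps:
$28942 + \frac{-11697 + 1902}{-3891} = 28942 - - \frac{3265}{1297} = 28942 + \frac{3265}{1297} = \frac{37541039}{1297}$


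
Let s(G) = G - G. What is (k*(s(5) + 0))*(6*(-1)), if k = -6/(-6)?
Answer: 0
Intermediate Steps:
s(G) = 0
k = 1 (k = -6*(-⅙) = 1)
(k*(s(5) + 0))*(6*(-1)) = (1*(0 + 0))*(6*(-1)) = (1*0)*(-6) = 0*(-6) = 0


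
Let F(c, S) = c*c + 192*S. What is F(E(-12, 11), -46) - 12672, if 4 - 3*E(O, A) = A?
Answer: -193487/9 ≈ -21499.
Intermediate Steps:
E(O, A) = 4/3 - A/3
F(c, S) = c² + 192*S
F(E(-12, 11), -46) - 12672 = ((4/3 - ⅓*11)² + 192*(-46)) - 12672 = ((4/3 - 11/3)² - 8832) - 12672 = ((-7/3)² - 8832) - 12672 = (49/9 - 8832) - 12672 = -79439/9 - 12672 = -193487/9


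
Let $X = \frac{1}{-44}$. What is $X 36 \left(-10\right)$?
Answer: $\frac{90}{11} \approx 8.1818$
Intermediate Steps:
$X = - \frac{1}{44} \approx -0.022727$
$X 36 \left(-10\right) = \left(- \frac{1}{44}\right) 36 \left(-10\right) = \left(- \frac{9}{11}\right) \left(-10\right) = \frac{90}{11}$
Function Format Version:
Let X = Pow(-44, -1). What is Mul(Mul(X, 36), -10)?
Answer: Rational(90, 11) ≈ 8.1818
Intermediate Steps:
X = Rational(-1, 44) ≈ -0.022727
Mul(Mul(X, 36), -10) = Mul(Mul(Rational(-1, 44), 36), -10) = Mul(Rational(-9, 11), -10) = Rational(90, 11)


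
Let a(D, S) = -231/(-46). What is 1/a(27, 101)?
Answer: 46/231 ≈ 0.19913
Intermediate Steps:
a(D, S) = 231/46 (a(D, S) = -231*(-1/46) = 231/46)
1/a(27, 101) = 1/(231/46) = 46/231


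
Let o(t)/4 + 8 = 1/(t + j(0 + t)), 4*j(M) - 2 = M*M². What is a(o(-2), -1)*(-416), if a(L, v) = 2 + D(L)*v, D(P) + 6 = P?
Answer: -119808/7 ≈ -17115.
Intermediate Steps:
D(P) = -6 + P
j(M) = ½ + M³/4 (j(M) = ½ + (M*M²)/4 = ½ + M³/4)
o(t) = -32 + 4/(½ + t + t³/4) (o(t) = -32 + 4/(t + (½ + (0 + t)³/4)) = -32 + 4/(t + (½ + t³/4)) = -32 + 4/(½ + t + t³/4))
a(L, v) = 2 + v*(-6 + L) (a(L, v) = 2 + (-6 + L)*v = 2 + v*(-6 + L))
a(o(-2), -1)*(-416) = (2 - (-6 + 16*(-3 - 8*(-2) - 2*(-2)³)/(2 + (-2)³ + 4*(-2))))*(-416) = (2 - (-6 + 16*(-3 + 16 - 2*(-8))/(2 - 8 - 8)))*(-416) = (2 - (-6 + 16*(-3 + 16 + 16)/(-14)))*(-416) = (2 - (-6 + 16*(-1/14)*29))*(-416) = (2 - (-6 - 232/7))*(-416) = (2 - 1*(-274/7))*(-416) = (2 + 274/7)*(-416) = (288/7)*(-416) = -119808/7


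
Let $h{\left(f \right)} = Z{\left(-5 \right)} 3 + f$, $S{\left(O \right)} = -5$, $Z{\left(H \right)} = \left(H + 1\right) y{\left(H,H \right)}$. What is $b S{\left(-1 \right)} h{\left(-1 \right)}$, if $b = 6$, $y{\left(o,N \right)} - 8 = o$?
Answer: $1110$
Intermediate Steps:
$y{\left(o,N \right)} = 8 + o$
$Z{\left(H \right)} = \left(1 + H\right) \left(8 + H\right)$ ($Z{\left(H \right)} = \left(H + 1\right) \left(8 + H\right) = \left(1 + H\right) \left(8 + H\right)$)
$h{\left(f \right)} = -36 + f$ ($h{\left(f \right)} = \left(1 - 5\right) \left(8 - 5\right) 3 + f = \left(-4\right) 3 \cdot 3 + f = \left(-12\right) 3 + f = -36 + f$)
$b S{\left(-1 \right)} h{\left(-1 \right)} = 6 \left(-5\right) \left(-36 - 1\right) = \left(-30\right) \left(-37\right) = 1110$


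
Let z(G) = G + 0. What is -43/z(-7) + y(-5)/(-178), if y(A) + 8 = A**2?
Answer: 7535/1246 ≈ 6.0473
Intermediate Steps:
y(A) = -8 + A**2
z(G) = G
-43/z(-7) + y(-5)/(-178) = -43/(-7) + (-8 + (-5)**2)/(-178) = -43*(-1/7) + (-8 + 25)*(-1/178) = 43/7 + 17*(-1/178) = 43/7 - 17/178 = 7535/1246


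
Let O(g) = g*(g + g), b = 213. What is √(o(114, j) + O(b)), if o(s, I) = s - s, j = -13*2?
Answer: 213*√2 ≈ 301.23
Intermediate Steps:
j = -26
O(g) = 2*g² (O(g) = g*(2*g) = 2*g²)
o(s, I) = 0
√(o(114, j) + O(b)) = √(0 + 2*213²) = √(0 + 2*45369) = √(0 + 90738) = √90738 = 213*√2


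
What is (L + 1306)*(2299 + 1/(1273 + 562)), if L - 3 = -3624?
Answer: -1953242358/367 ≈ -5.3222e+6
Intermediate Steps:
L = -3621 (L = 3 - 3624 = -3621)
(L + 1306)*(2299 + 1/(1273 + 562)) = (-3621 + 1306)*(2299 + 1/(1273 + 562)) = -2315*(2299 + 1/1835) = -2315*4218666/1835 = -1953242358/367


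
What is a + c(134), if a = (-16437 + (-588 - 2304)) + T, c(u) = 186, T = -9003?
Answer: -28146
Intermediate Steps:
a = -28332 (a = (-16437 + (-588 - 2304)) - 9003 = (-16437 - 2892) - 9003 = -19329 - 9003 = -28332)
a + c(134) = -28332 + 186 = -28146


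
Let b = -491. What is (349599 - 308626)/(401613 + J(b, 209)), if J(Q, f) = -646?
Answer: 40973/400967 ≈ 0.10219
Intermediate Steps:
(349599 - 308626)/(401613 + J(b, 209)) = (349599 - 308626)/(401613 - 646) = 40973/400967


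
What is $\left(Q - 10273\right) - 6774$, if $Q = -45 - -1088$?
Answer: $-16004$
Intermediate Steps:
$Q = 1043$ ($Q = -45 + 1088 = 1043$)
$\left(Q - 10273\right) - 6774 = \left(1043 - 10273\right) - 6774 = -9230 - 6774 = -16004$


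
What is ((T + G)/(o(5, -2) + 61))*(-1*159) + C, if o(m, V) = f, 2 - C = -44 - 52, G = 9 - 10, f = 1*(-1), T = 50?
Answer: -637/20 ≈ -31.850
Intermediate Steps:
f = -1
G = -1
C = 98 (C = 2 - (-44 - 52) = 2 - 1*(-96) = 2 + 96 = 98)
o(m, V) = -1
((T + G)/(o(5, -2) + 61))*(-1*159) + C = ((50 - 1)/(-1 + 61))*(-1*159) + 98 = (49/60)*(-159) + 98 = -2597/20 + 98 = -637/20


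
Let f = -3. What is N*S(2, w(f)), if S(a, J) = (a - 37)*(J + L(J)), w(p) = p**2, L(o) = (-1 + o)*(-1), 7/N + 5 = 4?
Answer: 245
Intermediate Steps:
N = -7 (N = 7/(-5 + 4) = 7/(-1) = 7*(-1) = -7)
L(o) = 1 - o
S(a, J) = -37 + a (S(a, J) = (a - 37)*(J + (1 - J)) = (-37 + a)*1 = -37 + a)
N*S(2, w(f)) = -7*(-37 + 2) = -7*(-35) = 245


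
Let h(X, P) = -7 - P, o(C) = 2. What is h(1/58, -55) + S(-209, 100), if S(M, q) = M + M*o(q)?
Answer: -579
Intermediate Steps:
S(M, q) = 3*M (S(M, q) = M + M*2 = M + 2*M = 3*M)
h(1/58, -55) + S(-209, 100) = (-7 - 1*(-55)) + 3*(-209) = (-7 + 55) - 627 = 48 - 627 = -579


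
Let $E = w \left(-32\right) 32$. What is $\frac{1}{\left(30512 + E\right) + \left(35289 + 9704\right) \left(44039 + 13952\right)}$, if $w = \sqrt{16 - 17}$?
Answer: $\frac{2609219575}{6808026790564229201} + \frac{1024 i}{6808026790564229201} \approx 3.8326 \cdot 10^{-10} + 1.5041 \cdot 10^{-16} i$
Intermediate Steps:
$w = i$ ($w = \sqrt{-1} = i \approx 1.0 i$)
$E = - 1024 i$ ($E = i \left(-32\right) 32 = - 32 i 32 = - 1024 i \approx - 1024.0 i$)
$\frac{1}{\left(30512 + E\right) + \left(35289 + 9704\right) \left(44039 + 13952\right)} = \frac{1}{\left(30512 - 1024 i\right) + \left(35289 + 9704\right) \left(44039 + 13952\right)} = \frac{1}{\left(30512 - 1024 i\right) + 44993 \cdot 57991} = \frac{1}{\left(30512 - 1024 i\right) + 2609189063} = \frac{1}{2609219575 - 1024 i} = \frac{2609219575 + 1024 i}{6808026790564229201}$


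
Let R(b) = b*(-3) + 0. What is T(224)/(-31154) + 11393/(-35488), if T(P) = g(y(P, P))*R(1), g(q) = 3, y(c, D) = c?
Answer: -177309065/552796576 ≈ -0.32075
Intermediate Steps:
R(b) = -3*b (R(b) = -3*b + 0 = -3*b)
T(P) = -9 (T(P) = 3*(-3*1) = 3*(-3) = -9)
T(224)/(-31154) + 11393/(-35488) = -9/(-31154) + 11393/(-35488) = -9*(-1/31154) + 11393*(-1/35488) = 9/31154 - 11393/35488 = -177309065/552796576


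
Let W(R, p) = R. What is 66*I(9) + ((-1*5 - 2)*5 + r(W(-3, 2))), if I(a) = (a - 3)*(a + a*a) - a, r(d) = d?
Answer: 35008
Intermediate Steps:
I(a) = -a + (-3 + a)*(a + a**2) (I(a) = (-3 + a)*(a + a**2) - a = -a + (-3 + a)*(a + a**2))
66*I(9) + ((-1*5 - 2)*5 + r(W(-3, 2))) = 66*(9*(-4 + 9**2 - 2*9)) + ((-1*5 - 2)*5 - 3) = 66*(9*(-4 + 81 - 18)) + ((-5 - 2)*5 - 3) = 66*(9*59) + (-7*5 - 3) = 66*531 + (-35 - 3) = 35046 - 38 = 35008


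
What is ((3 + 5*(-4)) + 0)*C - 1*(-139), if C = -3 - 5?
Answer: 275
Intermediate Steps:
C = -8
((3 + 5*(-4)) + 0)*C - 1*(-139) = ((3 + 5*(-4)) + 0)*(-8) - 1*(-139) = ((3 - 20) + 0)*(-8) + 139 = (-17 + 0)*(-8) + 139 = -17*(-8) + 139 = 136 + 139 = 275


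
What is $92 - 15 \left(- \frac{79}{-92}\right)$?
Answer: $\frac{7279}{92} \approx 79.12$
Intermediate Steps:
$92 - 15 \left(- \frac{79}{-92}\right) = 92 - 15 \left(\left(-79\right) \left(- \frac{1}{92}\right)\right) = 92 - \frac{1185}{92} = \frac{7279}{92}$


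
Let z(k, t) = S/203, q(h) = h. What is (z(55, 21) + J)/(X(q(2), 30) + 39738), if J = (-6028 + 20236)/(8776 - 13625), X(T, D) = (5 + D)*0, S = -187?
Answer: -3790987/39115981086 ≈ -9.6917e-5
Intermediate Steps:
z(k, t) = -187/203
X(T, D) = 0
J = -14208/4849 (J = 14208/(-4849) = 14208*(-1/4849) = -14208/4849 ≈ -2.9301)
(z(55, 21) + J)/(X(q(2), 30) + 39738) = (-187/203 - 14208/4849)/(0 + 39738) = -3790987/984347/39738 = -3790987/984347*1/39738 = -3790987/39115981086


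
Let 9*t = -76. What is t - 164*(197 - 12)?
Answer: -273136/9 ≈ -30348.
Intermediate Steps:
t = -76/9 (t = (⅑)*(-76) = -76/9 ≈ -8.4444)
t - 164*(197 - 12) = -76/9 - 164*(197 - 12) = -76/9 - 164*185 = -76/9 - 30340 = -273136/9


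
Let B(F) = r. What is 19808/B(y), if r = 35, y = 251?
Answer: 19808/35 ≈ 565.94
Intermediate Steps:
B(F) = 35
19808/B(y) = 19808/35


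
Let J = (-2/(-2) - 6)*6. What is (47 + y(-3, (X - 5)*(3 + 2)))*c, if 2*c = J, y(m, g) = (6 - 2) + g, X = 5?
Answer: -765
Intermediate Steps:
y(m, g) = 4 + g
J = -30 (J = (-2*(-1/2) - 6)*6 = (1 - 6)*6 = -5*6 = -30)
c = -15 (c = (1/2)*(-30) = -15)
(47 + y(-3, (X - 5)*(3 + 2)))*c = (47 + (4 + (5 - 5)*(3 + 2)))*(-15) = (47 + (4 + 0*5))*(-15) = (47 + (4 + 0))*(-15) = (47 + 4)*(-15) = 51*(-15) = -765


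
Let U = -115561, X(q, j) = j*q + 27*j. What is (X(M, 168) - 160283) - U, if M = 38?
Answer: -33802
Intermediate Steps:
X(q, j) = 27*j + j*q
(X(M, 168) - 160283) - U = (168*(27 + 38) - 160283) - 1*(-115561) = (168*65 - 160283) + 115561 = (10920 - 160283) + 115561 = -149363 + 115561 = -33802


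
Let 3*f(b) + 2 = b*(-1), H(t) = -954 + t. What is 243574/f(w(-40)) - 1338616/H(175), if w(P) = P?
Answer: 16318417/779 ≈ 20948.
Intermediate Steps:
f(b) = -⅔ - b/3 (f(b) = -⅔ + (b*(-1))/3 = -⅔ + (-b)/3 = -⅔ - b/3)
243574/f(w(-40)) - 1338616/H(175) = 243574/(-⅔ - ⅓*(-40)) - 1338616/(-954 + 175) = 243574/(-⅔ + 40/3) - 1338616/(-779) = 243574/(38/3) - 1338616*(-1/779) = 243574*(3/38) + 1338616/779 = 365361/19 + 1338616/779 = 16318417/779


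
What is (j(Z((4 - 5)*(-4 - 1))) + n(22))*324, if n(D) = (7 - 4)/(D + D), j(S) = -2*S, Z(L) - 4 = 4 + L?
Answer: -92421/11 ≈ -8401.9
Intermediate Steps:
Z(L) = 8 + L (Z(L) = 4 + (4 + L) = 8 + L)
n(D) = 3/(2*D) (n(D) = 3/((2*D)) = 3*(1/(2*D)) = 3/(2*D))
(j(Z((4 - 5)*(-4 - 1))) + n(22))*324 = (-2*(8 + (4 - 5)*(-4 - 1)) + (3/2)/22)*324 = (-2*(8 - 1*(-5)) + (3/2)*(1/22))*324 = (-2*(8 + 5) + 3/44)*324 = (-2*13 + 3/44)*324 = (-26 + 3/44)*324 = -1141/44*324 = -92421/11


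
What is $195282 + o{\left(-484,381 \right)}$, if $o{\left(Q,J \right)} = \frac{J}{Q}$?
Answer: $\frac{94516107}{484} \approx 1.9528 \cdot 10^{5}$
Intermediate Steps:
$195282 + o{\left(-484,381 \right)} = 195282 + \frac{381}{-484} = 195282 + 381 \left(- \frac{1}{484}\right) = 195282 - \frac{381}{484} = \frac{94516107}{484}$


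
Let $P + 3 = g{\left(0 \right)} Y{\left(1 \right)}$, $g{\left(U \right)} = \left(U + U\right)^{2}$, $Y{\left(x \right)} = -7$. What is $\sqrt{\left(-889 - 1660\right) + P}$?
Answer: $2 i \sqrt{638} \approx 50.517 i$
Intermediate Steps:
$g{\left(U \right)} = 4 U^{2}$ ($g{\left(U \right)} = \left(2 U\right)^{2} = 4 U^{2}$)
$P = -3$ ($P = -3 + 4 \cdot 0^{2} \left(-7\right) = -3 + 4 \cdot 0 \left(-7\right) = -3 + 0 \left(-7\right) = -3 + 0 = -3$)
$\sqrt{\left(-889 - 1660\right) + P} = \sqrt{\left(-889 - 1660\right) - 3} = \sqrt{-2549 - 3} = \sqrt{-2552} = 2 i \sqrt{638}$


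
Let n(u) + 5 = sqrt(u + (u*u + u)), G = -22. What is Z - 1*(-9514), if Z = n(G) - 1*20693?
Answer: -11184 + 2*sqrt(110) ≈ -11163.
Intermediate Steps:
n(u) = -5 + sqrt(u**2 + 2*u) (n(u) = -5 + sqrt(u + (u*u + u)) = -5 + sqrt(u + (u**2 + u)) = -5 + sqrt(u + (u + u**2)) = -5 + sqrt(u**2 + 2*u))
Z = -20698 + 2*sqrt(110) (Z = (-5 + sqrt(-22*(2 - 22))) - 1*20693 = (-5 + sqrt(-22*(-20))) - 20693 = (-5 + sqrt(440)) - 20693 = (-5 + 2*sqrt(110)) - 20693 = -20698 + 2*sqrt(110) ≈ -20677.)
Z - 1*(-9514) = (-20698 + 2*sqrt(110)) - 1*(-9514) = (-20698 + 2*sqrt(110)) + 9514 = -11184 + 2*sqrt(110)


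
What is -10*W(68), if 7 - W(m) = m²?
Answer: 46170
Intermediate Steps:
W(m) = 7 - m²
-10*W(68) = -10*(7 - 1*68²) = -10*(7 - 1*4624) = -10*(7 - 4624) = -10*(-4617) = 46170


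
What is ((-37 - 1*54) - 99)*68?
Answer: -12920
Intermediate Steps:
((-37 - 1*54) - 99)*68 = ((-37 - 54) - 99)*68 = (-91 - 99)*68 = -190*68 = -12920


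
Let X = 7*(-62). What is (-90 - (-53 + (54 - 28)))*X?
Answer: 27342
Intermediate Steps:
X = -434
(-90 - (-53 + (54 - 28)))*X = (-90 - (-53 + (54 - 28)))*(-434) = (-90 - (-53 + 26))*(-434) = (-90 - 1*(-27))*(-434) = (-90 + 27)*(-434) = -63*(-434) = 27342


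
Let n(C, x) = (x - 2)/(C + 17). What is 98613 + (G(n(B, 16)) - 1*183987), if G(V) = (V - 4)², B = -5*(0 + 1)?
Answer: -3073175/36 ≈ -85366.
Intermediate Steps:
B = -5 (B = -5*1 = -5)
n(C, x) = (-2 + x)/(17 + C)
G(V) = (-4 + V)²
98613 + (G(n(B, 16)) - 1*183987) = 98613 + ((-4 + (-2 + 16)/(17 - 5))² - 1*183987) = 98613 + ((-4 + 14/12)² - 183987) = 98613 + ((-4 + (1/12)*14)² - 183987) = 98613 + ((-4 + 7/6)² - 183987) = 98613 + ((-17/6)² - 183987) = 98613 + (289/36 - 183987) = 98613 - 6623243/36 = -3073175/36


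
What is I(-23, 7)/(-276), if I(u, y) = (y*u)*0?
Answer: 0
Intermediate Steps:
I(u, y) = 0 (I(u, y) = (u*y)*0 = 0)
I(-23, 7)/(-276) = 0/(-276) = 0*(-1/276) = 0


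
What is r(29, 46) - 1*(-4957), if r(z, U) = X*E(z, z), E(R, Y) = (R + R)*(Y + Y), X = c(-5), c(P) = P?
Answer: -11863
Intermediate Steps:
X = -5
E(R, Y) = 4*R*Y (E(R, Y) = (2*R)*(2*Y) = 4*R*Y)
r(z, U) = -20*z**2 (r(z, U) = -20*z*z = -20*z**2)
r(29, 46) - 1*(-4957) = -20*29**2 - 1*(-4957) = -20*841 + 4957 = -16820 + 4957 = -11863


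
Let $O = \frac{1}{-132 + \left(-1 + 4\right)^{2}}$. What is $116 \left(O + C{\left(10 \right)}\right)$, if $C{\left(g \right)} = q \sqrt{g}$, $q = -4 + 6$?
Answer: $- \frac{116}{123} + 232 \sqrt{10} \approx 732.71$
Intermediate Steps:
$q = 2$
$C{\left(g \right)} = 2 \sqrt{g}$
$O = - \frac{1}{123}$ ($O = \frac{1}{-132 + 3^{2}} = \frac{1}{-132 + 9} = \frac{1}{-123} = - \frac{1}{123} \approx -0.0081301$)
$116 \left(O + C{\left(10 \right)}\right) = 116 \left(- \frac{1}{123} + 2 \sqrt{10}\right) = - \frac{116}{123} + 232 \sqrt{10}$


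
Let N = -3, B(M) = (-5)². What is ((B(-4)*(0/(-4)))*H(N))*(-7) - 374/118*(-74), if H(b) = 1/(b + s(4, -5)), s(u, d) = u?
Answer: 13838/59 ≈ 234.54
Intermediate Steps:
B(M) = 25
H(b) = 1/(4 + b) (H(b) = 1/(b + 4) = 1/(4 + b))
((B(-4)*(0/(-4)))*H(N))*(-7) - 374/118*(-74) = ((25*(0/(-4)))/(4 - 3))*(-7) - 374/118*(-74) = ((25*(0*(-¼)))/1)*(-7) - 374*1/118*(-74) = ((25*0)*1)*(-7) - 187/59*(-74) = (0*1)*(-7) + 13838/59 = 0*(-7) + 13838/59 = 0 + 13838/59 = 13838/59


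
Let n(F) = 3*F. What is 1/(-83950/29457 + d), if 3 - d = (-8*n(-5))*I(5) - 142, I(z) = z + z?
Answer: -29457/31161085 ≈ -0.00094531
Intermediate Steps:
I(z) = 2*z
d = -1055 (d = 3 - ((-24*(-5))*(2*5) - 142) = 3 - (-8*(-15)*10 - 142) = 3 - (120*10 - 142) = 3 - (1200 - 142) = 3 - 1*1058 = 3 - 1058 = -1055)
1/(-83950/29457 + d) = 1/(-83950/29457 - 1055) = 1/(-31161085/29457) = -29457/31161085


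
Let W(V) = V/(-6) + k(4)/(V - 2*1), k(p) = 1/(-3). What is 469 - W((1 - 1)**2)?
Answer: 2813/6 ≈ 468.83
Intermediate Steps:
k(p) = -1/3
W(V) = -1/(3*(-2 + V)) - V/6 (W(V) = V/(-6) - 1/(3*(V - 2*1)) = V*(-1/6) - 1/(3*(V - 2)) = -V/6 - 1/(3*(-2 + V)) = -1/(3*(-2 + V)) - V/6)
469 - W((1 - 1)**2) = 469 - (-2 - ((1 - 1)**2)**2 + 2*(1 - 1)**2)/(6*(-2 + (1 - 1)**2)) = 469 - (-2 - (0**2)**2 + 2*0**2)/(6*(-2 + 0**2)) = 469 - (-2 - 1*0**2 + 2*0)/(6*(-2 + 0)) = 469 - (-2 - 1*0 + 0)/(6*(-2)) = 469 - (-1)*(-2 + 0 + 0)/(6*2) = 469 - (-1)*(-2)/(6*2) = 469 - 1*1/6 = 469 - 1/6 = 2813/6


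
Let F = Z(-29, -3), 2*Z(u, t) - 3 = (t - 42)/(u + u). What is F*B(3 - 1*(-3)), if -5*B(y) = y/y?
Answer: -219/580 ≈ -0.37759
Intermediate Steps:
B(y) = -1/5 (B(y) = -y/(5*y) = -1/5*1 = -1/5)
Z(u, t) = 3/2 + (-42 + t)/(4*u) (Z(u, t) = 3/2 + ((t - 42)/(u + u))/2 = 3/2 + ((-42 + t)/((2*u)))/2 = 3/2 + ((-42 + t)*(1/(2*u)))/2 = 3/2 + ((-42 + t)/(2*u))/2 = 3/2 + (-42 + t)/(4*u))
F = 219/116 (F = (1/4)*(-42 - 3 + 6*(-29))/(-29) = (1/4)*(-1/29)*(-42 - 3 - 174) = (1/4)*(-1/29)*(-219) = 219/116 ≈ 1.8879)
F*B(3 - 1*(-3)) = (219/116)*(-1/5) = -219/580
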